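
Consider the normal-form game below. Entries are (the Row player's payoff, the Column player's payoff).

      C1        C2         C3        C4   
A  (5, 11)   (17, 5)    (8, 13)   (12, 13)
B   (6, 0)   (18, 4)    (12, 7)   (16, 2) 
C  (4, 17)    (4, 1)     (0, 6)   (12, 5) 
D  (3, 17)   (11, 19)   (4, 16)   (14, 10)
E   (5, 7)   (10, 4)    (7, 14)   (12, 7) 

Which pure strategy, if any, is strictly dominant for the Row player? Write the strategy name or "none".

B vs A: C1: 6>5, C2: 18>17, C3: 12>8, C4: 16>12.
B vs C: C1: 6>4, C2: 18>4, C3: 12>0, C4: 16>12.
B vs D: C1: 6>3, C2: 18>11, C3: 12>4, C4: 16>14.
B vs E: C1: 6>5, C2: 18>10, C3: 12>7, C4: 16>12.
B strictly beats every other strategy against every opponent action, so it is strictly dominant.

B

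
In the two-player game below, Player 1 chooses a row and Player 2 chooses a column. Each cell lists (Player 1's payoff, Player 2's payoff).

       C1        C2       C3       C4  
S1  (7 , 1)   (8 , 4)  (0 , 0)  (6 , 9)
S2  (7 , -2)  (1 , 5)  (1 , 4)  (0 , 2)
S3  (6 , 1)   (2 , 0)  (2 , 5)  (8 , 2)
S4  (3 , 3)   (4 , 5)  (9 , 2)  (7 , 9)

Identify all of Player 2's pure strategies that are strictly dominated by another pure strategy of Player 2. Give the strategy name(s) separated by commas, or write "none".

C1

C4 strictly dominates C1 — S1: 9>1, S2: 2>-2, S3: 2>1, S4: 9>3.
Nothing dominates C2: C1 at S1 (4>1); C3 at S1 (4>0); C4 at S2 (5>2).
Nothing dominates C3: C1 at S2 (4>-2); C2 at S3 (5>0); C4 at S2 (4>2).
C4: no other strategy beats it everywhere (C1 at S1 (9>1); C2 at S1 (9>4); C3 at S1 (9>0)).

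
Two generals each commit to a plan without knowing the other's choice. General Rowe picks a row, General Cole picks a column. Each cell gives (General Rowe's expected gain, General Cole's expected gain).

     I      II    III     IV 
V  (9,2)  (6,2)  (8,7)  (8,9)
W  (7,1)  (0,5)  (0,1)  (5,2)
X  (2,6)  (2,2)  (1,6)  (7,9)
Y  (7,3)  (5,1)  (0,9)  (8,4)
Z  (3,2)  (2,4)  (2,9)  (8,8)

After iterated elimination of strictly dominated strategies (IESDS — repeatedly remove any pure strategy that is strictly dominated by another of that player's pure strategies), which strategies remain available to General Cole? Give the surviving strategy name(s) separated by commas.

III, IV

For General Rowe, V strictly dominates W on the remaining columns (I: 9>7, II: 6>0, III: 8>0, IV: 8>5); eliminate W.
General Rowe's strategy X is strictly dominated by V (I: 9>2, II: 6>2, III: 8>1, IV: 8>7) and is removed.
Column I is eliminated: III beats it against every remaining row (V: 7>2, Y: 9>3, Z: 9>2).
Column II is eliminated: III beats it against every remaining row (V: 7>2, Y: 9>1, Z: 9>4).
Among the remaining strategies, none is strictly dominated by another pure strategy of the same player, so the elimination stops.
Surviving strategies — General Rowe: {V, Y, Z}; General Cole: {III, IV}.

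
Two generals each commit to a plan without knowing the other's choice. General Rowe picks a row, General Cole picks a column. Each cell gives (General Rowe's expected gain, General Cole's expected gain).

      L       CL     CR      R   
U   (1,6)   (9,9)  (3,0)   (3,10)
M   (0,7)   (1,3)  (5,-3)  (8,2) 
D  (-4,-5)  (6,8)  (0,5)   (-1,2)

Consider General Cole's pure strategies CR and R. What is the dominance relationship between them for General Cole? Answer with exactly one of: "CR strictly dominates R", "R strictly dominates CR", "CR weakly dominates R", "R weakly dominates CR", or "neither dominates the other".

neither dominates the other

CR's payoffs vs R's, by General Rowe's action — U: 0<10, M: -3<2, D: 5>2.
CR does better at D but worse at U, M; neither strategy dominates the other.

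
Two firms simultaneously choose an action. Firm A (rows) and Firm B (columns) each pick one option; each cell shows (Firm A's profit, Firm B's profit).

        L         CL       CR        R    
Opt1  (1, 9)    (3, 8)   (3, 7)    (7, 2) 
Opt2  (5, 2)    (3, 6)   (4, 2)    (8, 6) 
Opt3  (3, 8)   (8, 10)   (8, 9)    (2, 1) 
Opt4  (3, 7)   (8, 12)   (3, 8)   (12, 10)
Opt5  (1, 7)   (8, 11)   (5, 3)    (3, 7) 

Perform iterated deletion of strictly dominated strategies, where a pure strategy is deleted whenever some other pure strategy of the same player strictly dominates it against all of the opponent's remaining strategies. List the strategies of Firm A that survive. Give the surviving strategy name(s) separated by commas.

For Firm B, CL strictly dominates CR on the remaining rows (Opt1: 8>7, Opt2: 6>2, Opt3: 10>9, Opt4: 12>8, Opt5: 11>3); eliminate CR.
Row Opt1 is eliminated: Opt4 beats it against every remaining column (L: 3>1, CL: 8>3, R: 12>7).
Firm B's strategy L is strictly dominated by CL (Opt2: 6>2, Opt3: 10>8, Opt4: 12>7, Opt5: 11>7) and is removed.
Firm A's strategy Opt2 is strictly dominated by Opt4 (CL: 8>3, R: 12>8) and is removed.
Column R is eliminated: CL beats it against every remaining row (Opt3: 10>1, Opt4: 12>10, Opt5: 11>7).
Among the remaining strategies, none is strictly dominated by another pure strategy of the same player, so the elimination stops.
Surviving strategies — Firm A: {Opt3, Opt4, Opt5}; Firm B: {CL}.

Opt3, Opt4, Opt5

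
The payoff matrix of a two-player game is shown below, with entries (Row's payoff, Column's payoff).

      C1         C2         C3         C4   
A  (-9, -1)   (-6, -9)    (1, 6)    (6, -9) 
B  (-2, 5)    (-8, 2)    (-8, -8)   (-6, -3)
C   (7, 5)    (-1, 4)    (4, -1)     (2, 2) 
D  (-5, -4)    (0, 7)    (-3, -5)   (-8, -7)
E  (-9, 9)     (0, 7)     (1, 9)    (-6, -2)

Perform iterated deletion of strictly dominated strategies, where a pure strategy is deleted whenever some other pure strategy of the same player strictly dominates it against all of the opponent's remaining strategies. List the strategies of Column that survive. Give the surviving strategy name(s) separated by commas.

C1, C2, C3

Row B is eliminated: C beats it against every remaining column (C1: 7>-2, C2: -1>-8, C3: 4>-8, C4: 2>-6).
For Column, C1 strictly dominates C4 on the remaining rows (A: -1>-9, C: 5>2, D: -4>-7, E: 9>-2); eliminate C4.
For Row, C strictly dominates A on the remaining columns (C1: 7>-9, C2: -1>-6, C3: 4>1); eliminate A.
Among the remaining strategies, none is strictly dominated by another pure strategy of the same player, so the elimination stops.
Surviving strategies — Row: {C, D, E}; Column: {C1, C2, C3}.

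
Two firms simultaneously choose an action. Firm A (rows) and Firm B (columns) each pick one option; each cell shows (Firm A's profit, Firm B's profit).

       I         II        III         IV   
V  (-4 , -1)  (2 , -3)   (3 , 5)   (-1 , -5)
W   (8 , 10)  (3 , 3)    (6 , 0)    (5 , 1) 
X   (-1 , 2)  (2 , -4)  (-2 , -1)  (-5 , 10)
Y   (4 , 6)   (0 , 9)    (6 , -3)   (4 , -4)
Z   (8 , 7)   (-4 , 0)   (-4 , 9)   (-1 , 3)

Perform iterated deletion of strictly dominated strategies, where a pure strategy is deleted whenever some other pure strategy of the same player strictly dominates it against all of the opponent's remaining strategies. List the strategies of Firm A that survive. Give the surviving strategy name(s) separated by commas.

Firm A's strategy V is strictly dominated by W (I: 8>-4, II: 3>2, III: 6>3, IV: 5>-1) and is removed.
For Firm A, W strictly dominates X on the remaining columns (I: 8>-1, II: 3>2, III: 6>-2, IV: 5>-5); eliminate X.
Column IV is eliminated: I beats it against every remaining row (W: 10>1, Y: 6>-4, Z: 7>3).
Among the remaining strategies, none is strictly dominated by another pure strategy of the same player, so the elimination stops.
Surviving strategies — Firm A: {W, Y, Z}; Firm B: {I, II, III}.

W, Y, Z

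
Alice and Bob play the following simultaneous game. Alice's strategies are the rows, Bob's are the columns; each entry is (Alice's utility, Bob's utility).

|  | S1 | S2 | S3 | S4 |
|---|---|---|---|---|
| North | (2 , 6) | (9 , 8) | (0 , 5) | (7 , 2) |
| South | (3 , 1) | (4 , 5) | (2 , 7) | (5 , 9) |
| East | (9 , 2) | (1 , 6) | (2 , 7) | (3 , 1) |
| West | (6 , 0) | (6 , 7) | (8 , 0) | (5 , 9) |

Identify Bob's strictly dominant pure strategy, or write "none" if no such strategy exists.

S1 fails to dominate S2 at North (6<8).
S2 fails to dominate S3 at South (5<7).
S3 fails to dominate S1 at North (5<6).
S4 fails to dominate S1 at North (2<6).
No single strategy dominates all the others.

none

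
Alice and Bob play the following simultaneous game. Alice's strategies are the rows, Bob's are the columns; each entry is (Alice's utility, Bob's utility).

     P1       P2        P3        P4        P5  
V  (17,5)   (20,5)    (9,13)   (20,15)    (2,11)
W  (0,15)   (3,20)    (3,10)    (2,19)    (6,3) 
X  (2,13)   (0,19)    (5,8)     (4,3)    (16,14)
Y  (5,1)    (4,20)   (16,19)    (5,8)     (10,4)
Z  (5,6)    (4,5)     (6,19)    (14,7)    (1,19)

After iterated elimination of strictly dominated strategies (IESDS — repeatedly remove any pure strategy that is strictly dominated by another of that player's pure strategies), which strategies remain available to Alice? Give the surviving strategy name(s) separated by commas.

V, X, Y

For Alice, Y strictly dominates W on the remaining columns (P1: 5>0, P2: 4>3, P3: 16>3, P4: 5>2, P5: 10>6); eliminate W.
Alice's strategy Z is strictly dominated by V (P1: 17>5, P2: 20>4, P3: 9>6, P4: 20>14, P5: 2>1) and is removed.
For Bob, P5 strictly dominates P1 on the remaining rows (V: 11>5, X: 14>13, Y: 4>1); eliminate P1.
Among the remaining strategies, none is strictly dominated by another pure strategy of the same player, so the elimination stops.
Surviving strategies — Alice: {V, X, Y}; Bob: {P2, P3, P4, P5}.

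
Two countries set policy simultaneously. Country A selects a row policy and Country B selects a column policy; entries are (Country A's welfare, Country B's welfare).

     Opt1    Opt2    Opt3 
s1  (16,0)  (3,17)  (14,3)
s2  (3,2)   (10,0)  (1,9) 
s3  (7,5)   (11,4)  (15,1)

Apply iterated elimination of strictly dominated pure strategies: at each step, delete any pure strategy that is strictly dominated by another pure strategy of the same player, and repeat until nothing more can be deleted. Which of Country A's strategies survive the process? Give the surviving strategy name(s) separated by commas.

Country A's strategy s2 is strictly dominated by s3 (Opt1: 7>3, Opt2: 11>10, Opt3: 15>1) and is removed.
For Country B, Opt2 strictly dominates Opt3 on the remaining rows (s1: 17>3, s3: 4>1); eliminate Opt3.
Among the remaining strategies, none is strictly dominated by another pure strategy of the same player, so the elimination stops.
Surviving strategies — Country A: {s1, s3}; Country B: {Opt1, Opt2}.

s1, s3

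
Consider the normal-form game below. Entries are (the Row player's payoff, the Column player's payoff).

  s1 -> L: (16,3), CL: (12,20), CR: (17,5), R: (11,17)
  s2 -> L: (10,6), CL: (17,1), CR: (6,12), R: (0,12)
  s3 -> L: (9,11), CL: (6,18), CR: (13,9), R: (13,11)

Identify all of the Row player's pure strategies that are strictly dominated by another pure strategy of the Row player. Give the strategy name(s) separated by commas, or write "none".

none

s1: no other strategy beats it everywhere (s2 at L (16>10); s3 at L (16>9)).
s2: no other strategy beats it everywhere (s1 at CL (17>12); s3 at L (10>9)).
s3: no other strategy beats it everywhere (s1 at R (13>11); s2 at CR (13>6)).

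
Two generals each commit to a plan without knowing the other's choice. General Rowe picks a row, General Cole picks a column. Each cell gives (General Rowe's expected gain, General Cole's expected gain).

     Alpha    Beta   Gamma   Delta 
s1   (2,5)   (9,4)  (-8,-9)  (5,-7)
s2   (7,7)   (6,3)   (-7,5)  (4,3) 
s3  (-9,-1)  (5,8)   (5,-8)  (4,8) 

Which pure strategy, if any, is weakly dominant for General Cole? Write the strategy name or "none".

Alpha fails to dominate Beta at s3 (-1<8).
Beta fails to dominate Alpha at s1 (4<5).
Gamma fails to dominate Alpha at s1 (-9<5).
Delta fails to dominate Alpha at s1 (-7<5).
No single strategy dominates all the others.

none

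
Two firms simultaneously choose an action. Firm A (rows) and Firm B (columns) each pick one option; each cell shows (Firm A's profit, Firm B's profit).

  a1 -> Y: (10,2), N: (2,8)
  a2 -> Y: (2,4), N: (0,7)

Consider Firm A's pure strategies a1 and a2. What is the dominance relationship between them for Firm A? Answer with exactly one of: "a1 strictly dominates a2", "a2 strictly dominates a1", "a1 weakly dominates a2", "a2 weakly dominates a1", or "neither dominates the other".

Compare a1 to a2 across each choice by Firm B: Y: 10>2, N: 2>0.
Every comparison favours a1, so a1 strictly dominates a2.

a1 strictly dominates a2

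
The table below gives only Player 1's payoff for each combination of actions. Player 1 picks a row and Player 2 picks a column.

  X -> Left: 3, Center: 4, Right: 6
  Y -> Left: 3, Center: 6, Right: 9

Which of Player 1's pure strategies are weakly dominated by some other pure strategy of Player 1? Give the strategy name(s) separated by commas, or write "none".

X

Y weakly dominates X — Left: 3=3, Center: 6>4, Right: 9>6.
Y is not dominated — it holds its own against X at Center (6>4).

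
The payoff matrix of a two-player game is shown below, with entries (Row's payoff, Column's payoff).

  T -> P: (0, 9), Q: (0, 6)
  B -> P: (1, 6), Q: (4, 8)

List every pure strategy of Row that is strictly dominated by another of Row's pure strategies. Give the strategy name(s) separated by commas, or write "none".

T is strictly dominated by B (P: 1>0, Q: 4>0).
B: no other strategy beats it everywhere (T at P (1>0)).

T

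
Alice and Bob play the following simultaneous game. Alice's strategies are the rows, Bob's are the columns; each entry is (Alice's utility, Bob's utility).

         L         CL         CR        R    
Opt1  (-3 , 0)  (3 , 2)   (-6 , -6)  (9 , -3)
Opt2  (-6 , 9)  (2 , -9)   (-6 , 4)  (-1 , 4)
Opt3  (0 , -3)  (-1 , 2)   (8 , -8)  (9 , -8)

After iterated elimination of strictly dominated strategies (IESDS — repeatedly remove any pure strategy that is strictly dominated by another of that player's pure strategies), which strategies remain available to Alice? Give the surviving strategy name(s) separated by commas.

Bob's strategy CR is strictly dominated by L (Opt1: 0>-6, Opt2: 9>4, Opt3: -3>-8) and is removed.
Row Opt2 is eliminated: Opt1 beats it against every remaining column (L: -3>-6, CL: 3>2, R: 9>-1).
For Bob, CL strictly dominates L on the remaining rows (Opt1: 2>0, Opt3: 2>-3); eliminate L.
Column R is eliminated: CL beats it against every remaining row (Opt1: 2>-3, Opt3: 2>-8).
Alice's strategy Opt3 is strictly dominated by Opt1 (CL: 3>-1) and is removed.
Among the remaining strategies, none is strictly dominated by another pure strategy of the same player, so the elimination stops.
Surviving strategies — Alice: {Opt1}; Bob: {CL}.

Opt1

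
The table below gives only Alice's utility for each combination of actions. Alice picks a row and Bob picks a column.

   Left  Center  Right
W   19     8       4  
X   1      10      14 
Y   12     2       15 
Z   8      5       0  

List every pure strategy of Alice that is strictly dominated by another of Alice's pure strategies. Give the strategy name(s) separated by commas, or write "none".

W is not dominated — it holds its own against X at Left (19>1); Y at Left (19>12); Z at Left (19>8).
Nothing dominates X: W at Center (10>8); Y at Center (10>2); Z at Center (10>5).
Y: no other strategy beats it everywhere (W at Right (15>4); X at Left (12>1); Z at Left (12>8)).
W strictly dominates Z — Left: 19>8, Center: 8>5, Right: 4>0.

Z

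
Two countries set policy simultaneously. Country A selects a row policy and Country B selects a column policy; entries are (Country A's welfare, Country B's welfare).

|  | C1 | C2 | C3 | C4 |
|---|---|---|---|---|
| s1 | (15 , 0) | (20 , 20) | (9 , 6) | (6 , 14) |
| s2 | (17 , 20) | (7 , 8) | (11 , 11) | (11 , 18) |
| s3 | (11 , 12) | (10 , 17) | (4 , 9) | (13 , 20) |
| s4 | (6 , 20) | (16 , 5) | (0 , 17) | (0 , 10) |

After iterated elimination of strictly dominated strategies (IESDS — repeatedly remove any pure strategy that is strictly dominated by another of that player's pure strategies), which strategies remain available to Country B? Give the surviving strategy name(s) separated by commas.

C1, C2, C4

Row s4 is eliminated: s1 beats it against every remaining column (C1: 15>6, C2: 20>16, C3: 9>0, C4: 6>0).
Country B's strategy C3 is strictly dominated by C4 (s1: 14>6, s2: 18>11, s3: 20>9) and is removed.
Among the remaining strategies, none is strictly dominated by another pure strategy of the same player, so the elimination stops.
Surviving strategies — Country A: {s1, s2, s3}; Country B: {C1, C2, C4}.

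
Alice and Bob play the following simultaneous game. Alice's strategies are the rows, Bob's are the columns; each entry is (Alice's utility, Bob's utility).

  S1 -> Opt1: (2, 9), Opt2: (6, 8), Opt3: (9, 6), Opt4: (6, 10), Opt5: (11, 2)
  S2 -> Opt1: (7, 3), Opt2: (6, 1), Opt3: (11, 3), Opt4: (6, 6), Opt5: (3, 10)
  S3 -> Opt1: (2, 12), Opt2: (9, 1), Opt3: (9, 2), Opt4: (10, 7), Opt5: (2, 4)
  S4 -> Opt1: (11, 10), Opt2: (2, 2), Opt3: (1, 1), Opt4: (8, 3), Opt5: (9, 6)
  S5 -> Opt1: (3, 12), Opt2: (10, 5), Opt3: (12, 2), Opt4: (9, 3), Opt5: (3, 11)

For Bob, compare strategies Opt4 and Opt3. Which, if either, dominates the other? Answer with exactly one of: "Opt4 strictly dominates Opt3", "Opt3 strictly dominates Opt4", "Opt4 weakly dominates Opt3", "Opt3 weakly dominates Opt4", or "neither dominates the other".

Opt4's payoffs vs Opt3's, by Alice's action — S1: 10>6, S2: 6>3, S3: 7>2, S4: 3>1, S5: 3>2.
Every comparison favours Opt4, so Opt4 strictly dominates Opt3.

Opt4 strictly dominates Opt3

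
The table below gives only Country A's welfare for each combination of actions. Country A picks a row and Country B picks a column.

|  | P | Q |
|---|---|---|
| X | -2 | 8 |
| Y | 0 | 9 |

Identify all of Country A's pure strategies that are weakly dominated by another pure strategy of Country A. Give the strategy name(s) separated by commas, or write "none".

X

X is weakly dominated by Y (P: 0>-2, Q: 9>8).
Nothing dominates Y: X at P (0>-2).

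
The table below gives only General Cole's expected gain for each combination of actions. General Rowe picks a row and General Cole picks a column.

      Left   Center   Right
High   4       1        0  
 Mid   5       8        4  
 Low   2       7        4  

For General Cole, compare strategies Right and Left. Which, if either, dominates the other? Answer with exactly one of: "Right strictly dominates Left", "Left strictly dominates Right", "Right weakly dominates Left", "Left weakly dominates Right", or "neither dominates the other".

Right's payoffs vs Left's, by General Rowe's action — High: 0<4, Mid: 4<5, Low: 4>2.
Right does better at Low but worse at High, Mid; neither strategy dominates the other.

neither dominates the other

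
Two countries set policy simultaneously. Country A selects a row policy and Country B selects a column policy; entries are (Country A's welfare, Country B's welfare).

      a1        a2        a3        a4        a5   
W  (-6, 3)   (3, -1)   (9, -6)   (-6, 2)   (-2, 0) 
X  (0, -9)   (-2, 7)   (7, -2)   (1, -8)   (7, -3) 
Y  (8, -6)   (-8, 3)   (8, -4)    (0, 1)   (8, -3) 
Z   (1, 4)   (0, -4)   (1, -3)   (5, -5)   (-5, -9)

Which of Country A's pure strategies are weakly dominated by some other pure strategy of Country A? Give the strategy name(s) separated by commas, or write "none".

none

W is not dominated — it holds its own against X at a2 (3>-2); Y at a2 (3>-8); Z at a2 (3>0).
X: no other strategy beats it everywhere (W at a1 (0>-6); Y at a2 (-2>-8); Z at a3 (7>1)).
Y is not dominated — it holds its own against W at a1 (8>-6); X at a1 (8>0); Z at a1 (8>1).
Z: no other strategy beats it everywhere (W at a1 (1>-6); X at a1 (1>0); Y at a2 (0>-8)).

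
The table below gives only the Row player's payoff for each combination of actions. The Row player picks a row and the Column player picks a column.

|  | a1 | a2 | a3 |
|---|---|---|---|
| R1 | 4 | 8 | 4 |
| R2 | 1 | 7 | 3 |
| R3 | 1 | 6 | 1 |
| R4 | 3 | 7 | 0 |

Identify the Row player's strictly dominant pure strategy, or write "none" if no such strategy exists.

R1

R1 vs R2: a1: 4>1, a2: 8>7, a3: 4>3.
R1 vs R3: a1: 4>1, a2: 8>6, a3: 4>1.
R1 vs R4: a1: 4>3, a2: 8>7, a3: 4>0.
R1 strictly beats every other strategy against every opponent action, so it is strictly dominant.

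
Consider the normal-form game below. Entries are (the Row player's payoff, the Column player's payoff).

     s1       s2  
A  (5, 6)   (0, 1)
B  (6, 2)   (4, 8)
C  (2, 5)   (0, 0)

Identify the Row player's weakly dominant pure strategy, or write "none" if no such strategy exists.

B vs A: s1: 6>5, s2: 4>0.
B vs C: s1: 6>2, s2: 4>0.
B is at least as good as every other strategy against every opponent action, so it is weakly dominant.

B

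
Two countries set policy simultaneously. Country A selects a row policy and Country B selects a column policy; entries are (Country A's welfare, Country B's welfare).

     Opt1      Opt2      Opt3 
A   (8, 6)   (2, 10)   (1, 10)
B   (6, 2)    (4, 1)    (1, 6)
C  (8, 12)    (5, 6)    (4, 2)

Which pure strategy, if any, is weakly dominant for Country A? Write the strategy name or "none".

C vs A: Opt1: 8=8, Opt2: 5>2, Opt3: 4>1.
C vs B: Opt1: 8>6, Opt2: 5>4, Opt3: 4>1.
C is at least as good as every other strategy against every opponent action, so it is weakly dominant.

C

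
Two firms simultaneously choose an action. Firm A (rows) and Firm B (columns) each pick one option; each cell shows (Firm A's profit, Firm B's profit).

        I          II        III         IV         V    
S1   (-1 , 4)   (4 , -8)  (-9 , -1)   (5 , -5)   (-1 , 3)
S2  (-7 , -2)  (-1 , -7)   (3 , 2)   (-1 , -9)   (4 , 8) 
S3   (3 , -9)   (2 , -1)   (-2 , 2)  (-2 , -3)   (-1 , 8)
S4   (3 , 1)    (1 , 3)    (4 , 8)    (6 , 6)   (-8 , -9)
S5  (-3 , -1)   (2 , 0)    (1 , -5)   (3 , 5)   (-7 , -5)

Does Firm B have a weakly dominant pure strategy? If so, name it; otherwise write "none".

I fails to dominate II at S3 (-9<-1).
II fails to dominate I at S1 (-8<4).
III fails to dominate I at S1 (-1<4).
IV fails to dominate I at S1 (-5<4).
V fails to dominate I at S1 (3<4).
No single strategy dominates all the others.

none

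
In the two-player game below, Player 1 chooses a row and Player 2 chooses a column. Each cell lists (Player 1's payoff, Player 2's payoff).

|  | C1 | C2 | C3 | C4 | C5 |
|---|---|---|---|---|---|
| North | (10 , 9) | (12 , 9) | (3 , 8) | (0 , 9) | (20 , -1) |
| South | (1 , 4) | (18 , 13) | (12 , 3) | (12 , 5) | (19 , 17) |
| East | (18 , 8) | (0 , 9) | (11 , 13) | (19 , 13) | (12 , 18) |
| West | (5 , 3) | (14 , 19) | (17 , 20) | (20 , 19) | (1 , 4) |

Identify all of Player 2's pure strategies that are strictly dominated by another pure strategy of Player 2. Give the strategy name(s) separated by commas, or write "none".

none

C1: no other strategy beats it everywhere (C2 at North (9=9); C3 at North (9>8); C4 at North (9=9); C5 at North (9>-1)).
C2: no other strategy beats it everywhere (C1 at North (9=9); C3 at North (9>8); C4 at North (9=9); C5 at North (9>-1)).
C3: no other strategy beats it everywhere (C1 at East (13>8); C2 at East (13>9); C4 at East (13=13); C5 at North (8>-1)).
C4 is not dominated — it holds its own against C1 at North (9=9); C2 at North (9=9); C3 at North (9>8); C5 at North (9>-1).
Nothing dominates C5: C1 at South (17>4); C2 at South (17>13); C3 at South (17>3); C4 at South (17>5).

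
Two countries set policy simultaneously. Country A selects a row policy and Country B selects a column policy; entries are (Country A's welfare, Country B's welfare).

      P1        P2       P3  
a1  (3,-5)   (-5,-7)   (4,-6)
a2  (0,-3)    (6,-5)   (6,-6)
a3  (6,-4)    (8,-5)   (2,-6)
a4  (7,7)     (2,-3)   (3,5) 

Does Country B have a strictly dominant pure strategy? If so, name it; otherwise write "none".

P1 vs P2: a1: -5>-7, a2: -3>-5, a3: -4>-5, a4: 7>-3.
P1 vs P3: a1: -5>-6, a2: -3>-6, a3: -4>-6, a4: 7>5.
P1 strictly beats every other strategy against every opponent action, so it is strictly dominant.

P1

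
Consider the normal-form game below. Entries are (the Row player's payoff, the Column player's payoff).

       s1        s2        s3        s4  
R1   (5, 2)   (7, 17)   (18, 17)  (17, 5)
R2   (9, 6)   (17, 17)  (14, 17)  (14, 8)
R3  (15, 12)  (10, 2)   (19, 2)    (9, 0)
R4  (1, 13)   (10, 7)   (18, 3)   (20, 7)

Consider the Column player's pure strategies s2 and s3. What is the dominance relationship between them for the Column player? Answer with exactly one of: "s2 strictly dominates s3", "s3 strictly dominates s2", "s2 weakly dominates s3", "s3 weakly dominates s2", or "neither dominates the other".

s2 weakly dominates s3

s2's payoffs vs s3's, by the Row player's action — R1: 17=17, R2: 17=17, R3: 2=2, R4: 7>3.
s2 is at least as good everywhere and strictly better somewhere (tied only at R1, R2, R3), so s2 weakly but not strictly dominates s3.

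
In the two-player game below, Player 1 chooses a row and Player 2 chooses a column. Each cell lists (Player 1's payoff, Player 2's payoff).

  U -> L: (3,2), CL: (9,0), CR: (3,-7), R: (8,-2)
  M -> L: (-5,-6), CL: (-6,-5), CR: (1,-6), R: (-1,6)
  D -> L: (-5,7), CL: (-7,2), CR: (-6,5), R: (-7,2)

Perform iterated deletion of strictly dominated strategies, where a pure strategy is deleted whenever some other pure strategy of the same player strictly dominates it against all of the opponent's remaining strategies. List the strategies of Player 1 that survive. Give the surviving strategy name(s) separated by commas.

Player 1's strategy M is strictly dominated by U (L: 3>-5, CL: 9>-6, CR: 3>1, R: 8>-1) and is removed.
Row D is eliminated: U beats it against every remaining column (L: 3>-5, CL: 9>-7, CR: 3>-6, R: 8>-7).
For Player 2, L strictly dominates CL on the remaining rows (U: 2>0); eliminate CL.
For Player 2, L strictly dominates CR on the remaining rows (U: 2>-7); eliminate CR.
Player 2's strategy R is strictly dominated by L (U: 2>-2) and is removed.
Among the remaining strategies, none is strictly dominated by another pure strategy of the same player, so the elimination stops.
Surviving strategies — Player 1: {U}; Player 2: {L}.

U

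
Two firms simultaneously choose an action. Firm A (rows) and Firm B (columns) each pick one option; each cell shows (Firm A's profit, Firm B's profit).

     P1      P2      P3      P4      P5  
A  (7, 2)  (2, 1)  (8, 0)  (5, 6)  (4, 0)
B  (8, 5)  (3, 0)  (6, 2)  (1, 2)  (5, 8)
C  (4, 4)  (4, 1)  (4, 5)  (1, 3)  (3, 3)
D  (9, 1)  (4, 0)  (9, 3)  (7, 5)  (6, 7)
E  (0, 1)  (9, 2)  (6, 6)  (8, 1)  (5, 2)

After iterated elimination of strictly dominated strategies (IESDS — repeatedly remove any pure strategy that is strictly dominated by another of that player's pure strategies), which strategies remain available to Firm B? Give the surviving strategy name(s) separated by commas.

P5

Row A is eliminated: D beats it against every remaining column (P1: 9>7, P2: 4>2, P3: 9>8, P4: 7>5, P5: 6>4).
Row B is eliminated: D beats it against every remaining column (P1: 9>8, P2: 4>3, P3: 9>6, P4: 7>1, P5: 6>5).
For Firm B, P3 strictly dominates P1 on the remaining rows (C: 5>4, D: 3>1, E: 6>1); eliminate P1.
For Firm A, E strictly dominates C on the remaining columns (P2: 9>4, P3: 6>4, P4: 8>1, P5: 5>3); eliminate C.
For Firm B, P3 strictly dominates P2 on the remaining rows (D: 3>0, E: 6>2); eliminate P2.
Firm B's strategy P4 is strictly dominated by P5 (D: 7>5, E: 2>1) and is removed.
For Firm A, D strictly dominates E on the remaining columns (P3: 9>6, P5: 6>5); eliminate E.
Firm B's strategy P3 is strictly dominated by P5 (D: 7>3) and is removed.
Among the remaining strategies, none is strictly dominated by another pure strategy of the same player, so the elimination stops.
Surviving strategies — Firm A: {D}; Firm B: {P5}.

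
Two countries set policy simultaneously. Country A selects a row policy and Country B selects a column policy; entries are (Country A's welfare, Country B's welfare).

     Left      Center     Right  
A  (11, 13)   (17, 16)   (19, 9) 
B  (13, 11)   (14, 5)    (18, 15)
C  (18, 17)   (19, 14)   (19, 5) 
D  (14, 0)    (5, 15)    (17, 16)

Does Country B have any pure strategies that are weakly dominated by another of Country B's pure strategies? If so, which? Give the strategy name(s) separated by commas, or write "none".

none

Left is not dominated — it holds its own against Center at B (11>5); Right at A (13>9).
Center is not dominated — it holds its own against Left at A (16>13); Right at A (16>9).
Right: no other strategy beats it everywhere (Left at B (15>11); Center at B (15>5)).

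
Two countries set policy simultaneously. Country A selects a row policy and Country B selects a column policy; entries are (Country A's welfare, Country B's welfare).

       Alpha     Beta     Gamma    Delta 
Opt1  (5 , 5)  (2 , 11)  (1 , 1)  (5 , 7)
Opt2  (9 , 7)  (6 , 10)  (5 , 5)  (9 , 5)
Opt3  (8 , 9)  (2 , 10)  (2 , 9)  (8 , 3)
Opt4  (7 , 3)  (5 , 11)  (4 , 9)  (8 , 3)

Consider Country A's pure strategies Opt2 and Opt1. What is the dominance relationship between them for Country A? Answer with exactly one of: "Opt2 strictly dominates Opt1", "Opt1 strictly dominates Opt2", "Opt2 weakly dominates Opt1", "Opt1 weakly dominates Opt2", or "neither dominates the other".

Opt2's payoffs vs Opt1's, by Country B's action — Alpha: 9>5, Beta: 6>2, Gamma: 5>1, Delta: 9>5.
Opt2 gives a strictly higher payoff against each choice by Country B, so Opt2 strictly dominates Opt1.

Opt2 strictly dominates Opt1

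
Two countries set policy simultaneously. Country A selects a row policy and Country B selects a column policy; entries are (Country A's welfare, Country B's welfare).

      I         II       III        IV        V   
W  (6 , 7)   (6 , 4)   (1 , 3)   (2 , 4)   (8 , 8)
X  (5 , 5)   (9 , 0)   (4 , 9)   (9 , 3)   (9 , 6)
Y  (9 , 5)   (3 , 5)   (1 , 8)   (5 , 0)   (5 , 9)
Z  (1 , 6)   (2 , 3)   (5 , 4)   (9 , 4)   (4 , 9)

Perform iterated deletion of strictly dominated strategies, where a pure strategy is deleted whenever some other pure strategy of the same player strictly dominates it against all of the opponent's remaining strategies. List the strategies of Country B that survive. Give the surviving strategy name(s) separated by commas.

III, V

Country B's strategy I is strictly dominated by V (W: 8>7, X: 6>5, Y: 9>5, Z: 9>6) and is removed.
For Country A, X strictly dominates W on the remaining columns (II: 9>6, III: 4>1, IV: 9>2, V: 9>8); eliminate W.
For Country A, X strictly dominates Y on the remaining columns (II: 9>3, III: 4>1, IV: 9>5, V: 9>5); eliminate Y.
For Country B, III strictly dominates II on the remaining rows (X: 9>0, Z: 4>3); eliminate II.
Country B's strategy IV is strictly dominated by V (X: 6>3, Z: 9>4) and is removed.
Among the remaining strategies, none is strictly dominated by another pure strategy of the same player, so the elimination stops.
Surviving strategies — Country A: {X, Z}; Country B: {III, V}.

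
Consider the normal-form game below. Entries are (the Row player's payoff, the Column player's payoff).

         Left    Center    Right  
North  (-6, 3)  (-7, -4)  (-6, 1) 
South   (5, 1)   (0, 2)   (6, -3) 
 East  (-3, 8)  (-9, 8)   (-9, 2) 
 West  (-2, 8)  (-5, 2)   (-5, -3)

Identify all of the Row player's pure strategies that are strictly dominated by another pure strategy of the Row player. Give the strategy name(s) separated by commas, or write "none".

North, East, West

North is strictly dominated by South (Left: 5>-6, Center: 0>-7, Right: 6>-6).
South is not dominated — it holds its own against North at Left (5>-6); East at Left (5>-3); West at Left (5>-2).
East: dominated, since South does at least as well everywhere (Left: 5>-3, Center: 0>-9, Right: 6>-9).
West is strictly dominated by South (Left: 5>-2, Center: 0>-5, Right: 6>-5).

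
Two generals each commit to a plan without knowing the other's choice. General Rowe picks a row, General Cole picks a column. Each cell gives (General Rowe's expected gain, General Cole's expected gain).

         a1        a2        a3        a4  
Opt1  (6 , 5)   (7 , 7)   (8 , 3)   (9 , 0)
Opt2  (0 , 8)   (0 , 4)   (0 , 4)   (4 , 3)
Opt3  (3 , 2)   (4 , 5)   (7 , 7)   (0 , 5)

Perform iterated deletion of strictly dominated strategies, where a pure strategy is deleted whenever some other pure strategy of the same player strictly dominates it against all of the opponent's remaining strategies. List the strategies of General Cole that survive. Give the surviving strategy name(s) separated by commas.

a2

General Rowe's strategy Opt2 is strictly dominated by Opt1 (a1: 6>0, a2: 7>0, a3: 8>0, a4: 9>4) and is removed.
For General Rowe, Opt1 strictly dominates Opt3 on the remaining columns (a1: 6>3, a2: 7>4, a3: 8>7, a4: 9>0); eliminate Opt3.
For General Cole, a2 strictly dominates a1 on the remaining rows (Opt1: 7>5); eliminate a1.
Column a3 is eliminated: a2 beats it against every remaining row (Opt1: 7>3).
For General Cole, a2 strictly dominates a4 on the remaining rows (Opt1: 7>0); eliminate a4.
Among the remaining strategies, none is strictly dominated by another pure strategy of the same player, so the elimination stops.
Surviving strategies — General Rowe: {Opt1}; General Cole: {a2}.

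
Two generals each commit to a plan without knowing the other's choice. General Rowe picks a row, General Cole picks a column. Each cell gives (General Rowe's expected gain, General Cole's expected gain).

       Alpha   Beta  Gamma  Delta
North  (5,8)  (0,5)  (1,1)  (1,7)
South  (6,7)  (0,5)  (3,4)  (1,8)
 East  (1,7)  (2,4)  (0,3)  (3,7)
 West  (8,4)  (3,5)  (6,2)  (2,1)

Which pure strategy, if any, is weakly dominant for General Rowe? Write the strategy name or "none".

none

North fails to dominate South at Alpha (5<6).
South fails to dominate East at Beta (0<2).
East fails to dominate North at Alpha (1<5).
West fails to dominate East at Delta (2<3).
No single strategy dominates all the others.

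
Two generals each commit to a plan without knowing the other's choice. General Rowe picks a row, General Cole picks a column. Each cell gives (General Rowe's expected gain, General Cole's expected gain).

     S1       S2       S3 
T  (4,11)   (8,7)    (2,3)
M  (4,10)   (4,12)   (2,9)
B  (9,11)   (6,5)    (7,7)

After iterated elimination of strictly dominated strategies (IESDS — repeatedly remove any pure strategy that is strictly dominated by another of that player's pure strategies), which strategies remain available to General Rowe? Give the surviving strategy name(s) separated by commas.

B

General Rowe's strategy M is strictly dominated by B (S1: 9>4, S2: 6>4, S3: 7>2) and is removed.
For General Cole, S1 strictly dominates S2 on the remaining rows (T: 11>7, B: 11>5); eliminate S2.
Row T is eliminated: B beats it against every remaining column (S1: 9>4, S3: 7>2).
General Cole's strategy S3 is strictly dominated by S1 (B: 11>7) and is removed.
Among the remaining strategies, none is strictly dominated by another pure strategy of the same player, so the elimination stops.
Surviving strategies — General Rowe: {B}; General Cole: {S1}.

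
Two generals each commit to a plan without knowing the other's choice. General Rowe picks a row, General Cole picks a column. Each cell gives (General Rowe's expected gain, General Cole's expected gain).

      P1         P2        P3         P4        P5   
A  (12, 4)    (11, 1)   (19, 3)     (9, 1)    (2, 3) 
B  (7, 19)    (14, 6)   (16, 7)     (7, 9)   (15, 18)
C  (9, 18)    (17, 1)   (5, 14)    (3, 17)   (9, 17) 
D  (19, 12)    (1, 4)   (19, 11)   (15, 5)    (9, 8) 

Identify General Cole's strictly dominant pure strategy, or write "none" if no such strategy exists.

P1

P1 vs P2: A: 4>1, B: 19>6, C: 18>1, D: 12>4.
P1 vs P3: A: 4>3, B: 19>7, C: 18>14, D: 12>11.
P1 vs P4: A: 4>1, B: 19>9, C: 18>17, D: 12>5.
P1 vs P5: A: 4>3, B: 19>18, C: 18>17, D: 12>8.
P1 strictly beats every other strategy against every opponent action, so it is strictly dominant.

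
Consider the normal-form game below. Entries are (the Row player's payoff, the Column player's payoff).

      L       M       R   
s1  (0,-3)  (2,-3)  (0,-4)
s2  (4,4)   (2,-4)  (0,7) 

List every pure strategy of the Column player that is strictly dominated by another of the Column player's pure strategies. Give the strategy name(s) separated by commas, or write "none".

none

L: no other strategy beats it everywhere (M at s1 (-3=-3); R at s1 (-3>-4)).
M is not dominated — it holds its own against L at s1 (-3=-3); R at s1 (-3>-4).
R: no other strategy beats it everywhere (L at s2 (7>4); M at s2 (7>-4)).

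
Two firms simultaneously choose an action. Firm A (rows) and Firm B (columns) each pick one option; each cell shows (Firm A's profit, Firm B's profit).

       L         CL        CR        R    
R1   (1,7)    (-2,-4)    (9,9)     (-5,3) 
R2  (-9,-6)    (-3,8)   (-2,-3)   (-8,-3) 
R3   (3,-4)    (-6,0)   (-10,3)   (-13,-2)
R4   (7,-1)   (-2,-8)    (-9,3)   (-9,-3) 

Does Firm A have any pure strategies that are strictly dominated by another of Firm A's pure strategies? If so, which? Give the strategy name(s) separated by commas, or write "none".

R2, R3

Nothing dominates R1: R2 at L (1>-9); R3 at CL (-2>-6); R4 at CL (-2=-2).
R2: dominated, since R1 does at least as well everywhere (L: 1>-9, CL: -2>-3, CR: 9>-2, R: -5>-8).
R4 strictly dominates R3 — L: 7>3, CL: -2>-6, CR: -9>-10, R: -9>-13.
R4 is not dominated — it holds its own against R1 at L (7>1); R2 at L (7>-9); R3 at L (7>3).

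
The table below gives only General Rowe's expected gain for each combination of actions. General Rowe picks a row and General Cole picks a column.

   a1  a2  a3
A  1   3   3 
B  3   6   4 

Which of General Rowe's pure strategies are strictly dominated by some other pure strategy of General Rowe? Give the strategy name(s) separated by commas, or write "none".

A

A: dominated, since B does at least as well everywhere (a1: 3>1, a2: 6>3, a3: 4>3).
B: no other strategy beats it everywhere (A at a1 (3>1)).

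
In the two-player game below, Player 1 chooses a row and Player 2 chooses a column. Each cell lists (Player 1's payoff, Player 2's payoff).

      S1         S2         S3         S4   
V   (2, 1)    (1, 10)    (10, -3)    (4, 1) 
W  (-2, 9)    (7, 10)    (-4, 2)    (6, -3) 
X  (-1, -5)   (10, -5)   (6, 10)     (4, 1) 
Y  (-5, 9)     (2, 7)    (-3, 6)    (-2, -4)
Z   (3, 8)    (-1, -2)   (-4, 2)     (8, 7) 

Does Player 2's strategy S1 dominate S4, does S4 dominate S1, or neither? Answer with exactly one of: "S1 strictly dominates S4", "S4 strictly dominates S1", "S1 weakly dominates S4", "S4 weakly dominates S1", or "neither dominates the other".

neither dominates the other

S1's payoffs vs S4's, by Player 1's action — V: 1=1, W: 9>-3, X: -5<1, Y: 9>-4, Z: 8>7.
S1 does better at W, Y, Z but worse at X; neither strategy dominates the other.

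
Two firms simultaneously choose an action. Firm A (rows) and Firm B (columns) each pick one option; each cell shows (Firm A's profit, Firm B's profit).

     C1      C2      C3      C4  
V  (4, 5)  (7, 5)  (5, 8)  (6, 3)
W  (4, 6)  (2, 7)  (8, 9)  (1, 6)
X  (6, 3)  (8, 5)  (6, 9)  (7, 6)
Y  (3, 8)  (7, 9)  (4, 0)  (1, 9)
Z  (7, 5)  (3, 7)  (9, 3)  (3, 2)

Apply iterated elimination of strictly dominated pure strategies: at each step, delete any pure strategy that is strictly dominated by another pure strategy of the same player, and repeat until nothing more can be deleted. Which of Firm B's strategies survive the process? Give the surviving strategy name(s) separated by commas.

Firm A's strategy V is strictly dominated by X (C1: 6>4, C2: 8>7, C3: 6>5, C4: 7>6) and is removed.
Firm A's strategy W is strictly dominated by Z (C1: 7>4, C2: 3>2, C3: 9>8, C4: 3>1) and is removed.
Row Y is eliminated: X beats it against every remaining column (C1: 6>3, C2: 8>7, C3: 6>4, C4: 7>1).
For Firm B, C2 strictly dominates C1 on the remaining rows (X: 5>3, Z: 7>5); eliminate C1.
Column C4 is eliminated: C3 beats it against every remaining row (X: 9>6, Z: 3>2).
Among the remaining strategies, none is strictly dominated by another pure strategy of the same player, so the elimination stops.
Surviving strategies — Firm A: {X, Z}; Firm B: {C2, C3}.

C2, C3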